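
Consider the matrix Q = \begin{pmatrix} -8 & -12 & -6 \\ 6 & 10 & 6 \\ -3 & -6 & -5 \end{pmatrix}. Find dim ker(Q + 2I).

Q + 2I = [[-6, -12, -6], [6, 12, 6], [-3, -6, -3]].
This matrix has rank 1, so its null space has dimension 3 − 1 = 2.

2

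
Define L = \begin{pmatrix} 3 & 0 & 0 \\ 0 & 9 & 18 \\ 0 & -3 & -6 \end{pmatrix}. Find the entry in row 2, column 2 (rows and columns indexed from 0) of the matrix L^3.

Characteristic polynomial: r^3 - 6r^2 + 9r = r(r - 3)^2, so the eigenvalues are 0, 3, 3.
r=3: eigenvector (1, 3, -1).
r=3: eigenvector (0, 3, -1).
r=0: eigenvector (0, -2, 1).
P = [[1, 0, 0], [3, 3, -2], [-1, -1, 1]], D = diag(3, 3, 0), P⁻¹ = [[1, 0, 0], [-1, 1, 2], [0, 1, 3]].
L³ = P·diag(27, 27, 0)·P⁻¹ = [[27, 0, 0], [0, 81, 162], [0, -27, -54]].
The requested entry is -54.

-54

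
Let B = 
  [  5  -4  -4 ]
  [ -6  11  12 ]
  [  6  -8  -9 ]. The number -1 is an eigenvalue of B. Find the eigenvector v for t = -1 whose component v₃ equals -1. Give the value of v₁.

0

B + 1I = [[6, -4, -4], [-6, 12, 12], [6, -8, -8]].
Solving (B + 1I)v = 0 gives the eigenspace spanned by (0, 1, -1).
With v₃ = -1, v = (0, 1, -1), so v₁ = 0.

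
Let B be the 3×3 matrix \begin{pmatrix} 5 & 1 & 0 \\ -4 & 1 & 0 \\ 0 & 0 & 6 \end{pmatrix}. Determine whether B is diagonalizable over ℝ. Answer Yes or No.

No

Characteristic polynomial: p(t) = t^3 - 12t^2 + 45t - 54 = (t - 6)(t - 3)^2.
t = 3 has algebraic multiplicity 2; rank(B − 3I) = 2, so geometric multiplicity = 1.
Geometric multiplicity < algebraic multiplicity, so B is not diagonalizable.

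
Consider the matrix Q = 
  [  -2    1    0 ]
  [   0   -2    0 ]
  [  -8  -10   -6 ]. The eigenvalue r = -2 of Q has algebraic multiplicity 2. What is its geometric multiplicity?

Q + 2I = [[0, 1, 0], [0, 0, 0], [-8, -10, -4]].
This matrix has rank 2, so its null space has dimension 3 − 2 = 1.

1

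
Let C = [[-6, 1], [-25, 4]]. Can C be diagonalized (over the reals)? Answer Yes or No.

Characteristic polynomial: p(s) = s^2 + 2s + 1 = (s + 1)^2.
s = -1 has algebraic multiplicity 2; rank(C + 1I) = 1, so geometric multiplicity = 1.
Geometric multiplicity < algebraic multiplicity, so C is not diagonalizable.

No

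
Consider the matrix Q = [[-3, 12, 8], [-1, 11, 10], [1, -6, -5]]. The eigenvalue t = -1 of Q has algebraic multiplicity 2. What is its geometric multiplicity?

1

Q + 1I = [[-2, 12, 8], [-1, 12, 10], [1, -6, -4]].
This matrix has rank 2, so its null space has dimension 3 − 2 = 1.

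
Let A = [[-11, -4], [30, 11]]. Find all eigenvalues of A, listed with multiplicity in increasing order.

Characteristic polynomial: p(r) = r^2 - 1 = (r - 1)(r + 1).
Roots (with multiplicity): -1, 1.

-1, 1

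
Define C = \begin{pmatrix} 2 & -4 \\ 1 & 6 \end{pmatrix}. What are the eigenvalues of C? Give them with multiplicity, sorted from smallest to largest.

4, 4

Characteristic polynomial: p(t) = t^2 - 8t + 16 = (t - 4)^2.
Roots (with multiplicity): 4, 4.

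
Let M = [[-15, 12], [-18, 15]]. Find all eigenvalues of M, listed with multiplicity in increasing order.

Characteristic polynomial: p(μ) = μ^2 - 9 = (μ - 3)(μ + 3).
Roots (with multiplicity): -3, 3.

-3, 3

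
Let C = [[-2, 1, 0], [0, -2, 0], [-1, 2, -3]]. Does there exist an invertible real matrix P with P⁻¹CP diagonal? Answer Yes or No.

Characteristic polynomial: p(r) = r^3 + 7r^2 + 16r + 12 = (r + 2)^2(r + 3).
r = -2 has algebraic multiplicity 2; rank(C + 2I) = 2, so geometric multiplicity = 1.
Geometric multiplicity < algebraic multiplicity, so C is not diagonalizable.

No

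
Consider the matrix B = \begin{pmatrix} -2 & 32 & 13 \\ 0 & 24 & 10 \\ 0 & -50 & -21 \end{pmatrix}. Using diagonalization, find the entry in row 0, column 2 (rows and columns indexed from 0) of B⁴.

Characteristic polynomial: r^3 - r^2 - 10r - 8 = (r - 4)(r + 1)(r + 2), so the eigenvalues are -2, -1, 4.
r=-1: eigenvector (1, -2, 5).
r=4: eigenvector (1, 1, -2).
r=-2: eigenvector (1, 0, 0).
P = [[1, 1, 1], [-2, 1, 0], [5, -2, 0]], D = diag(-1, 4, -2), P⁻¹ = [[0, 2, 1], [0, 5, 2], [1, -7, -3]].
B⁴ = P·diag(1, 256, 16)·P⁻¹ = [[16, 1170, 465], [0, 1276, 510], [0, -2550, -1019]].
The requested entry is 465.

465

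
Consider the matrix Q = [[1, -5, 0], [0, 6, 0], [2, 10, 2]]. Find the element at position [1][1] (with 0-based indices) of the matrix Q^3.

Characteristic polynomial: s^3 - 9s^2 + 20s - 12 = (s - 6)(s - 2)(s - 1), so the eigenvalues are 1, 2, 6.
s=1: eigenvector (1, 0, -2).
s=6: eigenvector (-1, 1, 2).
s=2: eigenvector (0, 0, 1).
P = [[1, -1, 0], [0, 1, 0], [-2, 2, 1]], D = diag(1, 6, 2), P⁻¹ = [[1, 1, 0], [0, 1, 0], [2, 0, 1]].
Q³ = P·diag(1, 216, 8)·P⁻¹ = [[1, -215, 0], [0, 216, 0], [14, 430, 8]].
The requested entry is 216.

216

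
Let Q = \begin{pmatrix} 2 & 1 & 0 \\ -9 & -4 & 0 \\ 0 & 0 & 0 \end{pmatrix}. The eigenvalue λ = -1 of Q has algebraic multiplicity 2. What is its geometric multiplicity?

1

Q + 1I = [[3, 1, 0], [-9, -3, 0], [0, 0, 1]].
This matrix has rank 2, so its null space has dimension 3 − 2 = 1.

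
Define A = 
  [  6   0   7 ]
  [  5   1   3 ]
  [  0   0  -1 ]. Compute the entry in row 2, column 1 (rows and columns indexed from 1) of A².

Characteristic polynomial: r^3 - 6r^2 - r + 6 = (r - 6)(r - 1)(r + 1), so the eigenvalues are -1, 1, 6.
r=6: eigenvector (1, 1, 0).
r=1: eigenvector (0, 1, 0).
r=-1: eigenvector (-1, 1, 1).
P = [[1, 0, -1], [1, 1, 1], [0, 0, 1]], D = diag(6, 1, -1), P⁻¹ = [[1, 0, 1], [-1, 1, -2], [0, 0, 1]].
A² = P·diag(36, 1, 1)·P⁻¹ = [[36, 0, 35], [35, 1, 35], [0, 0, 1]].
The requested entry is 35.

35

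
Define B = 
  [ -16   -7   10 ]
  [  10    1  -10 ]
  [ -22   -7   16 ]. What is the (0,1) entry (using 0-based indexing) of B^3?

-217

Characteristic polynomial: λ^3 - λ^2 - 36λ + 36 = (λ - 6)(λ - 1)(λ + 6), so the eigenvalues are -6, 1, 6.
λ=6: eigenvector (-2, 2, -3).
λ=1: eigenvector (-1, 1, -1).
λ=-6: eigenvector (1, 0, 1).
P = [[-2, -1, 1], [2, 1, 0], [-3, -1, 1]], D = diag(6, 1, -6), P⁻¹ = [[1, 0, -1], [-2, 1, 2], [1, 1, 0]].
B³ = P·diag(216, 1, -216)·P⁻¹ = [[-646, -217, 430], [430, 1, -430], [-862, -217, 646]].
The requested entry is -217.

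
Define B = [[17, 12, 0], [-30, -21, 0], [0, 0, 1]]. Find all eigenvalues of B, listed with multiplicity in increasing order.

-3, -1, 1

Characteristic polynomial: p(μ) = μ^3 + 3μ^2 - μ - 3 = (μ - 1)(μ + 1)(μ + 3).
Roots (with multiplicity): -3, -1, 1.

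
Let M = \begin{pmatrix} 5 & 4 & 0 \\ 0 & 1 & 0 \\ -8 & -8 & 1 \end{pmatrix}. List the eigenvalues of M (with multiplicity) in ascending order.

Characteristic polynomial: p(t) = t^3 - 7t^2 + 11t - 5 = (t - 5)(t - 1)^2.
Roots (with multiplicity): 1, 1, 5.

1, 1, 5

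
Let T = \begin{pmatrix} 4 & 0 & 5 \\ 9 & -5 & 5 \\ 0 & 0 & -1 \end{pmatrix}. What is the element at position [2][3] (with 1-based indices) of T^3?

Characteristic polynomial: r^3 + 2r^2 - 19r - 20 = (r - 4)(r + 1)(r + 5), so the eigenvalues are -5, -1, 4.
r=-1: eigenvector (-1, -1, 1).
r=-5: eigenvector (0, 1, 0).
r=4: eigenvector (1, 1, 0).
P = [[-1, 0, 1], [-1, 1, 1], [1, 0, 0]], D = diag(-1, -5, 4), P⁻¹ = [[0, 0, 1], [-1, 1, 0], [1, 0, 1]].
T³ = P·diag(-1, -125, 64)·P⁻¹ = [[64, 0, 65], [189, -125, 65], [0, 0, -1]].
The requested entry is 65.

65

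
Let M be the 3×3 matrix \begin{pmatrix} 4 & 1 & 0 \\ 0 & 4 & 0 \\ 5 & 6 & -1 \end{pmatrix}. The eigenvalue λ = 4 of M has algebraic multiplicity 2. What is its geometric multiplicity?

1

M − 4I = [[0, 1, 0], [0, 0, 0], [5, 6, -5]].
This matrix has rank 2, so its null space has dimension 3 − 2 = 1.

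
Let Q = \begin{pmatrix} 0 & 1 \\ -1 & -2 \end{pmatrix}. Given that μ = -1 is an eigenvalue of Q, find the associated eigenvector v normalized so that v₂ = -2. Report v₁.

Q + 1I = [[1, 1], [-1, -1]].
Solving (Q + 1I)v = 0 gives the eigenspace spanned by (2, -2).
With v₂ = -2, v = (2, -2), so v₁ = 2.

2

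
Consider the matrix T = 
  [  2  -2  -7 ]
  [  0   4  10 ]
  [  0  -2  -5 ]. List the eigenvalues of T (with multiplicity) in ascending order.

-1, 0, 2

Characteristic polynomial: p(μ) = μ^3 - μ^2 - 2μ = μ(μ - 2)(μ + 1).
Roots (with multiplicity): -1, 0, 2.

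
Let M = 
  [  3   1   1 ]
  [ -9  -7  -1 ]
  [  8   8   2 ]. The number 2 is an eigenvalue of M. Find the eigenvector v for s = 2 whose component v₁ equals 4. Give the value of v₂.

-4

M − 2I = [[1, 1, 1], [-9, -9, -1], [8, 8, 0]].
Solving (M − 2I)v = 0 gives the eigenspace spanned by (4, -4, 0).
With v₁ = 4, v = (4, -4, 0), so v₂ = -4.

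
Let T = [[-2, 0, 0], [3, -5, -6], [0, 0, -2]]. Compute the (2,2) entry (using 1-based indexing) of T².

25

Characteristic polynomial: μ^3 + 9μ^2 + 24μ + 20 = (μ + 2)^2(μ + 5), so the eigenvalues are -5, -2, -2.
μ=-2: eigenvector (1, 1, 0).
μ=-5: eigenvector (0, 1, 0).
μ=-2: eigenvector (0, -2, 1).
P = [[1, 0, 0], [1, 1, -2], [0, 0, 1]], D = diag(-2, -5, -2), P⁻¹ = [[1, 0, 0], [-1, 1, 2], [0, 0, 1]].
T² = P·diag(4, 25, 4)·P⁻¹ = [[4, 0, 0], [-21, 25, 42], [0, 0, 4]].
The requested entry is 25.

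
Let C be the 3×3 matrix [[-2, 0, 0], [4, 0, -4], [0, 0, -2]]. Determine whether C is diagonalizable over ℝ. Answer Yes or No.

Characteristic polynomial: p(t) = t^3 + 4t^2 + 4t = t(t + 2)^2.
t = -2 has algebraic multiplicity 2; rank(C + 2I) = 1, so geometric multiplicity = 2.
Every eigenvalue has geometric = algebraic multiplicity, so C is diagonalizable.

Yes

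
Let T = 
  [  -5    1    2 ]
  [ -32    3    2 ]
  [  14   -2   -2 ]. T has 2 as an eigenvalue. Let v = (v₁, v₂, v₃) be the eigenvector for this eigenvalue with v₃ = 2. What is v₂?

T − 2I = [[-7, 1, 2], [-32, 1, 2], [14, -2, -4]].
Solving (T − 2I)v = 0 gives the eigenspace spanned by (0, -4, 2).
With v₃ = 2, v = (0, -4, 2), so v₂ = -4.

-4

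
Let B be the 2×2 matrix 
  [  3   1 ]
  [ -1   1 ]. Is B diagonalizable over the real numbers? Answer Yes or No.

No

Characteristic polynomial: p(t) = t^2 - 4t + 4 = (t - 2)^2.
t = 2 has algebraic multiplicity 2; rank(B − 2I) = 1, so geometric multiplicity = 1.
Geometric multiplicity < algebraic multiplicity, so B is not diagonalizable.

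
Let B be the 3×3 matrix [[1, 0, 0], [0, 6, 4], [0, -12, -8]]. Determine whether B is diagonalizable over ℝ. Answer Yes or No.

Yes

Characteristic polynomial: p(s) = s^3 + s^2 - 2s = s(s - 1)(s + 2).
All 3 eigenvalues are distinct, so B is diagonalizable.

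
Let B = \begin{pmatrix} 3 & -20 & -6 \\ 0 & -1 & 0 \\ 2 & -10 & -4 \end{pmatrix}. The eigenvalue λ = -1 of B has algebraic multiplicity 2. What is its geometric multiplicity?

2

B + 1I = [[4, -20, -6], [0, 0, 0], [2, -10, -3]].
This matrix has rank 1, so its null space has dimension 3 − 1 = 2.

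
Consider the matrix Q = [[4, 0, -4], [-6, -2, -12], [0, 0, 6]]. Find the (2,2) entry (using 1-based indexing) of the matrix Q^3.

Characteristic polynomial: r^3 - 8r^2 + 4r + 48 = (r - 6)(r - 4)(r + 2), so the eigenvalues are -2, 4, 6.
r=4: eigenvector (1, -1, 0).
r=-2: eigenvector (0, 1, 0).
r=6: eigenvector (-2, 0, 1).
P = [[1, 0, -2], [-1, 1, 0], [0, 0, 1]], D = diag(4, -2, 6), P⁻¹ = [[1, 0, 2], [1, 1, 2], [0, 0, 1]].
Q³ = P·diag(64, -8, 216)·P⁻¹ = [[64, 0, -304], [-72, -8, -144], [0, 0, 216]].
The requested entry is -8.

-8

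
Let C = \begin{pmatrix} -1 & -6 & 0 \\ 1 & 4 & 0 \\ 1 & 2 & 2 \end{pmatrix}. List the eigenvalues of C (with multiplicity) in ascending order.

Characteristic polynomial: p(r) = r^3 - 5r^2 + 8r - 4 = (r - 2)^2(r - 1).
Roots (with multiplicity): 1, 2, 2.

1, 2, 2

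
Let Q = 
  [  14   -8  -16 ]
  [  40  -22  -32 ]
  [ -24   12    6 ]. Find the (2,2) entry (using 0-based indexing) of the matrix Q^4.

Characteristic polynomial: r^3 + 2r^2 - 36r - 72 = (r - 6)(r + 2)(r + 6), so the eigenvalues are -6, -2, 6.
r=-2: eigenvector (1, 2, 0).
r=-6: eigenvector (-2, -3, -1).
r=6: eigenvector (-2, -4, 1).
P = [[1, -2, -2], [2, -3, -4], [0, -1, 1]], D = diag(-2, -6, 6), P⁻¹ = [[-7, 4, 2], [-2, 1, 0], [-2, 1, 1]].
Q⁴ = P·diag(16, 1296, 1296)·P⁻¹ = [[10256, -5120, -2560], [17920, -8944, -5120], [0, 0, 1296]].
The requested entry is 1296.

1296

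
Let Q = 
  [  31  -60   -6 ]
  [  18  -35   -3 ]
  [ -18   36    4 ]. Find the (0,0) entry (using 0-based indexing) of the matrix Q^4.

Characteristic polynomial: μ^3 - 21μ + 20 = (μ - 4)(μ - 1)(μ + 5), so the eigenvalues are -5, 1, 4.
μ=-5: eigenvector (-3, -2, 2).
μ=1: eigenvector (2, 1, 0).
μ=4: eigenvector (-2, -1, 1).
P = [[-3, 2, -2], [-2, 1, -1], [2, 0, 1]], D = diag(-5, 1, 4), P⁻¹ = [[1, -2, 0], [0, 1, 1], [-2, 4, 1]].
Q⁴ = P·diag(625, 1, 256)·P⁻¹ = [[-851, 1704, -510], [-738, 1477, -255], [738, -1476, 256]].
The requested entry is -851.

-851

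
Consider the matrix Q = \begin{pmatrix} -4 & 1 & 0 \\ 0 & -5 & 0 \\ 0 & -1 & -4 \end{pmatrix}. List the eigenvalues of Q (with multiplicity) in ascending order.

Characteristic polynomial: p(λ) = λ^3 + 13λ^2 + 56λ + 80 = (λ + 4)^2(λ + 5).
Roots (with multiplicity): -5, -4, -4.

-5, -4, -4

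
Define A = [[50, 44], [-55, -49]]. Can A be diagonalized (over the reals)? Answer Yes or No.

Characteristic polynomial: p(t) = t^2 - t - 30 = (t - 6)(t + 5).
All 2 eigenvalues are distinct, so A is diagonalizable.

Yes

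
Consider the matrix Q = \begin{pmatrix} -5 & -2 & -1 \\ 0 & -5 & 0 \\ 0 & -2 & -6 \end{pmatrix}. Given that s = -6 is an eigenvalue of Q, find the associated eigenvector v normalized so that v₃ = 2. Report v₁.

2

Q + 6I = [[1, -2, -1], [0, 1, 0], [0, -2, 0]].
Solving (Q + 6I)v = 0 gives the eigenspace spanned by (2, 0, 2).
With v₃ = 2, v = (2, 0, 2), so v₁ = 2.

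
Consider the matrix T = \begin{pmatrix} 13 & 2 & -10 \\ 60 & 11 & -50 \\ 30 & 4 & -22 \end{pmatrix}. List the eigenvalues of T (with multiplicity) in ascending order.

Characteristic polynomial: p(μ) = μ^3 - 2μ^2 - 5μ + 6 = (μ - 3)(μ - 1)(μ + 2).
Roots (with multiplicity): -2, 1, 3.

-2, 1, 3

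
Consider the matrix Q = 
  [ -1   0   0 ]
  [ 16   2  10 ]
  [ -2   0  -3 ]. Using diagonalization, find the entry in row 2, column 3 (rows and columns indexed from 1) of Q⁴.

-130

Characteristic polynomial: r^3 + 2r^2 - 5r - 6 = (r - 2)(r + 1)(r + 3), so the eigenvalues are -3, -1, 2.
r=-1: eigenvector (1, -2, -1).
r=2: eigenvector (0, 1, 0).
r=-3: eigenvector (0, -2, 1).
P = [[1, 0, 0], [-2, 1, -2], [-1, 0, 1]], D = diag(-1, 2, -3), P⁻¹ = [[1, 0, 0], [4, 1, 2], [1, 0, 1]].
Q⁴ = P·diag(1, 16, 81)·P⁻¹ = [[1, 0, 0], [-100, 16, -130], [80, 0, 81]].
The requested entry is -130.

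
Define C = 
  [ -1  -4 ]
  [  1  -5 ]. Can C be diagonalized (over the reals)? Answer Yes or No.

No

Characteristic polynomial: p(μ) = μ^2 + 6μ + 9 = (μ + 3)^2.
μ = -3 has algebraic multiplicity 2; rank(C + 3I) = 1, so geometric multiplicity = 1.
Geometric multiplicity < algebraic multiplicity, so C is not diagonalizable.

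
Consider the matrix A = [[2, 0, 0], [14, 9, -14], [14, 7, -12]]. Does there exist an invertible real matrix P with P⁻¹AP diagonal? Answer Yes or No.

Yes

Characteristic polynomial: p(r) = r^3 + r^2 - 16r + 20 = (r - 2)^2(r + 5).
r = 2 has algebraic multiplicity 2; rank(A − 2I) = 1, so geometric multiplicity = 2.
Every eigenvalue has geometric = algebraic multiplicity, so A is diagonalizable.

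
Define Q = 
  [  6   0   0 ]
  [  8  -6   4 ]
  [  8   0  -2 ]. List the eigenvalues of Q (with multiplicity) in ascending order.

-6, -2, 6

Characteristic polynomial: p(t) = t^3 + 2t^2 - 36t - 72 = (t - 6)(t + 2)(t + 6).
Roots (with multiplicity): -6, -2, 6.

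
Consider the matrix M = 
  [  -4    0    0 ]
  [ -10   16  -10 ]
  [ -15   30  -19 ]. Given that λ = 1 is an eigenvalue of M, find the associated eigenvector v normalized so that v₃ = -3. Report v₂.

M − 1I = [[-5, 0, 0], [-10, 15, -10], [-15, 30, -20]].
Solving (M − 1I)v = 0 gives the eigenspace spanned by (0, -2, -3).
With v₃ = -3, v = (0, -2, -3), so v₂ = -2.

-2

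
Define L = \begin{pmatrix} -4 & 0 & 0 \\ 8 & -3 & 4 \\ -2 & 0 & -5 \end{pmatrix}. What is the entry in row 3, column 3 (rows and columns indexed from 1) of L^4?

Characteristic polynomial: t^3 + 12t^2 + 47t + 60 = (t + 3)(t + 4)(t + 5), so the eigenvalues are -5, -4, -3.
t=-4: eigenvector (1, 0, -2).
t=-5: eigenvector (0, -2, 1).
t=-3: eigenvector (0, 1, 0).
P = [[1, 0, 0], [0, -2, 1], [-2, 1, 0]], D = diag(-4, -5, -3), P⁻¹ = [[1, 0, 0], [2, 0, 1], [4, 1, 2]].
L⁴ = P·diag(256, 625, 81)·P⁻¹ = [[256, 0, 0], [-2176, 81, -1088], [738, 0, 625]].
The requested entry is 625.

625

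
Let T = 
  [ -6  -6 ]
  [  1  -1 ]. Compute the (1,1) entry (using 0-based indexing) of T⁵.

1319

Characteristic polynomial: λ^2 + 7λ + 12 = (λ + 3)(λ + 4), so the eigenvalues are -4, -3.
λ=-4: eigenvector (3, -1).
λ=-3: eigenvector (-2, 1).
P = [[3, -2], [-1, 1]], D = diag(-4, -3), P⁻¹ = [[1, 2], [1, 3]].
T⁵ = P·diag(-1024, -243)·P⁻¹ = [[-2586, -4686], [781, 1319]].
The requested entry is 1319.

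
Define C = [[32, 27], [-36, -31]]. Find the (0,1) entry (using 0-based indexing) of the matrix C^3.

Characteristic polynomial: λ^2 - λ - 20 = (λ - 5)(λ + 4), so the eigenvalues are -4, 5.
λ=5: eigenvector (1, -1).
λ=-4: eigenvector (-3, 4).
P = [[1, -3], [-1, 4]], D = diag(5, -4), P⁻¹ = [[4, 3], [1, 1]].
C³ = P·diag(125, -64)·P⁻¹ = [[692, 567], [-756, -631]].
The requested entry is 567.

567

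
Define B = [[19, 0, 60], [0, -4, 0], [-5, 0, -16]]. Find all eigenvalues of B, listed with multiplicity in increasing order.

Characteristic polynomial: p(t) = t^3 + t^2 - 16t - 16 = (t - 4)(t + 1)(t + 4).
Roots (with multiplicity): -4, -1, 4.

-4, -1, 4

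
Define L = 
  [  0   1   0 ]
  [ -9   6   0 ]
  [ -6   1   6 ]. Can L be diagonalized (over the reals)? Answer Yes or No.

Characteristic polynomial: p(s) = s^3 - 12s^2 + 45s - 54 = (s - 6)(s - 3)^2.
s = 3 has algebraic multiplicity 2; rank(L − 3I) = 2, so geometric multiplicity = 1.
Geometric multiplicity < algebraic multiplicity, so L is not diagonalizable.

No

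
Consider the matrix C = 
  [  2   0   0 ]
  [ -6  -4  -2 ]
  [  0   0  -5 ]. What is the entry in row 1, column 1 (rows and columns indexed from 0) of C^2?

16

Characteristic polynomial: s^3 + 7s^2 + 2s - 40 = (s - 2)(s + 4)(s + 5), so the eigenvalues are -5, -4, 2.
s=2: eigenvector (1, -1, 0).
s=-4: eigenvector (0, 1, 0).
s=-5: eigenvector (0, 2, 1).
P = [[1, 0, 0], [-1, 1, 2], [0, 0, 1]], D = diag(2, -4, -5), P⁻¹ = [[1, 0, 0], [1, 1, -2], [0, 0, 1]].
C² = P·diag(4, 16, 25)·P⁻¹ = [[4, 0, 0], [12, 16, 18], [0, 0, 25]].
The requested entry is 16.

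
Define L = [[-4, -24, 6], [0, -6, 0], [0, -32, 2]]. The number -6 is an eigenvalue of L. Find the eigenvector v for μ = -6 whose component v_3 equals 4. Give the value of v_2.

L + 6I = [[2, -24, 6], [0, 0, 0], [0, -32, 8]].
Solving (L + 6I)v = 0 gives the eigenspace spanned by (0, 1, 4).
With v_3 = 4, v = (0, 1, 4), so v_2 = 1.

1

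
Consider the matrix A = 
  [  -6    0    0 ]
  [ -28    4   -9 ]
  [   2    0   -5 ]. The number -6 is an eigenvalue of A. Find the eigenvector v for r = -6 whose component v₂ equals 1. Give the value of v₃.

A + 6I = [[0, 0, 0], [-28, 10, -9], [2, 0, 1]].
Solving (A + 6I)v = 0 gives the eigenspace spanned by (1, 1, -2).
With v₂ = 1, v = (1, 1, -2), so v₃ = -2.

-2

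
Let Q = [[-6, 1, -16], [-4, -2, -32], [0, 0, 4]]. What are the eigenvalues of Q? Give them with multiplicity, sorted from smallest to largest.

-4, -4, 4

Characteristic polynomial: p(s) = s^3 + 4s^2 - 16s - 64 = (s - 4)(s + 4)^2.
Roots (with multiplicity): -4, -4, 4.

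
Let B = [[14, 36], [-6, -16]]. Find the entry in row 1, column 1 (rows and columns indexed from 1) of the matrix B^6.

Characteristic polynomial: s^2 + 2s - 8 = (s - 2)(s + 4), so the eigenvalues are -4, 2.
s=-4: eigenvector (-2, 1).
s=2: eigenvector (-3, 1).
P = [[-2, -3], [1, 1]], D = diag(-4, 2), P⁻¹ = [[1, 3], [-1, -2]].
B⁶ = P·diag(4096, 64)·P⁻¹ = [[-8000, -24192], [4032, 12160]].
The requested entry is -8000.

-8000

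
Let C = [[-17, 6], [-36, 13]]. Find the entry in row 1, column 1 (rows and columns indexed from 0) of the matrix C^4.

Characteristic polynomial: t^2 + 4t - 5 = (t - 1)(t + 5), so the eigenvalues are -5, 1.
t=-5: eigenvector (1, 2).
t=1: eigenvector (1, 3).
P = [[1, 1], [2, 3]], D = diag(-5, 1), P⁻¹ = [[3, -1], [-2, 1]].
C⁴ = P·diag(625, 1)·P⁻¹ = [[1873, -624], [3744, -1247]].
The requested entry is -1247.

-1247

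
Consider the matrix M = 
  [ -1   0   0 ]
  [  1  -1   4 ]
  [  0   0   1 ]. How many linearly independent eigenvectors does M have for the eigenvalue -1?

1

M + 1I = [[0, 0, 0], [1, 0, 4], [0, 0, 2]].
This matrix has rank 2, so its null space has dimension 3 − 2 = 1.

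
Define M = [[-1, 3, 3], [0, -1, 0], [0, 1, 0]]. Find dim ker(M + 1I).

2

M + 1I = [[0, 3, 3], [0, 0, 0], [0, 1, 1]].
This matrix has rank 1, so its null space has dimension 3 − 1 = 2.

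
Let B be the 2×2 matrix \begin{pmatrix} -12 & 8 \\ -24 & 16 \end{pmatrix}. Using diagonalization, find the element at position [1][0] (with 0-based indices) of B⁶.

-24576

Characteristic polynomial: s^2 - 4s = s(s - 4), so the eigenvalues are 0, 4.
s=0: eigenvector (-2, -3).
s=4: eigenvector (-1, -2).
P = [[-2, -1], [-3, -2]], D = diag(0, 4), P⁻¹ = [[-2, 1], [3, -2]].
B⁶ = P·diag(0, 4096)·P⁻¹ = [[-12288, 8192], [-24576, 16384]].
The requested entry is -24576.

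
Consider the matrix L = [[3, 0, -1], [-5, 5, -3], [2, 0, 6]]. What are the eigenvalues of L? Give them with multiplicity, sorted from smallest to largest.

4, 5, 5

Characteristic polynomial: p(t) = t^3 - 14t^2 + 65t - 100 = (t - 5)^2(t - 4).
Roots (with multiplicity): 4, 5, 5.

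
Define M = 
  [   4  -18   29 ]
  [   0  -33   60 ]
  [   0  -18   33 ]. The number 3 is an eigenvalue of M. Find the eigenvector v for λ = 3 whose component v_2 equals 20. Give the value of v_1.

M − 3I = [[1, -18, 29], [0, -36, 60], [0, -18, 30]].
Solving (M − 3I)v = 0 gives the eigenspace spanned by (12, 20, 12).
With v_2 = 20, v = (12, 20, 12), so v_1 = 12.

12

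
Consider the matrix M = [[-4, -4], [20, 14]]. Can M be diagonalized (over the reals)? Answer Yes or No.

Characteristic polynomial: p(t) = t^2 - 10t + 24 = (t - 6)(t - 4).
All 2 eigenvalues are distinct, so M is diagonalizable.

Yes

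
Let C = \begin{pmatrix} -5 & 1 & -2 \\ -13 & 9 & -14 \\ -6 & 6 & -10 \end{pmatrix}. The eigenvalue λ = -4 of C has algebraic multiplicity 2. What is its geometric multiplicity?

C + 4I = [[-1, 1, -2], [-13, 13, -14], [-6, 6, -6]].
This matrix has rank 2, so its null space has dimension 3 − 2 = 1.

1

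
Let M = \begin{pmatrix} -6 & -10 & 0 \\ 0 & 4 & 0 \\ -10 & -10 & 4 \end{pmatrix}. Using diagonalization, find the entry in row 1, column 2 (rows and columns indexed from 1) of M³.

-280

Characteristic polynomial: t^3 - 2t^2 - 32t + 96 = (t - 4)^2(t + 6), so the eigenvalues are -6, 4, 4.
t=4: eigenvector (0, 0, -1).
t=4: eigenvector (-1, 1, -2).
t=-6: eigenvector (1, 0, 1).
P = [[0, -1, 1], [0, 1, 0], [-1, -2, 1]], D = diag(4, 4, -6), P⁻¹ = [[1, -1, -1], [0, 1, 0], [1, 1, 0]].
M³ = P·diag(64, 64, -216)·P⁻¹ = [[-216, -280, 0], [0, 64, 0], [-280, -280, 64]].
The requested entry is -280.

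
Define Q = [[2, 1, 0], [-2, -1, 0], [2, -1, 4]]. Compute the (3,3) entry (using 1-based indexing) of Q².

Characteristic polynomial: s^3 - 5s^2 + 4s = s(s - 4)(s - 1), so the eigenvalues are 0, 1, 4.
s=0: eigenvector (-1, 2, 1).
s=1: eigenvector (1, -1, -1).
s=4: eigenvector (0, 0, 1).
P = [[-1, 1, 0], [2, -1, 0], [1, -1, 1]], D = diag(0, 1, 4), P⁻¹ = [[1, 1, 0], [2, 1, 0], [1, 0, 1]].
Q² = P·diag(0, 1, 16)·P⁻¹ = [[2, 1, 0], [-2, -1, 0], [14, -1, 16]].
The requested entry is 16.

16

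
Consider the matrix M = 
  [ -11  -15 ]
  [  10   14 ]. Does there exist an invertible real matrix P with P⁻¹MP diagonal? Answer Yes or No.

Characteristic polynomial: p(μ) = μ^2 - 3μ - 4 = (μ - 4)(μ + 1).
All 2 eigenvalues are distinct, so M is diagonalizable.

Yes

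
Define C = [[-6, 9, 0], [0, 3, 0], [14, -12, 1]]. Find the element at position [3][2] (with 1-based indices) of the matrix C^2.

Characteristic polynomial: r^3 + 2r^2 - 21r + 18 = (r - 3)(r - 1)(r + 6), so the eigenvalues are -6, 1, 3.
r=-6: eigenvector (1, 0, -2).
r=3: eigenvector (1, 1, 1).
r=1: eigenvector (0, 0, 1).
P = [[1, 1, 0], [0, 1, 0], [-2, 1, 1]], D = diag(-6, 3, 1), P⁻¹ = [[1, -1, 0], [0, 1, 0], [2, -3, 1]].
C² = P·diag(36, 9, 1)·P⁻¹ = [[36, -27, 0], [0, 9, 0], [-70, 78, 1]].
The requested entry is 78.

78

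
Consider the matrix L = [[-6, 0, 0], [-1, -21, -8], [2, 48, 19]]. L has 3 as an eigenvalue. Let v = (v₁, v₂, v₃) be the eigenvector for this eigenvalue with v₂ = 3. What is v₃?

-9

L − 3I = [[-9, 0, 0], [-1, -24, -8], [2, 48, 16]].
Solving (L − 3I)v = 0 gives the eigenspace spanned by (0, 3, -9).
With v₂ = 3, v = (0, 3, -9), so v₃ = -9.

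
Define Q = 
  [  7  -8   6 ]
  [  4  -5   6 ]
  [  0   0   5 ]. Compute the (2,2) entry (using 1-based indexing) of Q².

-7

Characteristic polynomial: μ^3 - 7μ^2 + 7μ + 15 = (μ - 5)(μ - 3)(μ + 1), so the eigenvalues are -1, 3, 5.
μ=-1: eigenvector (1, 1, 0).
μ=3: eigenvector (-2, -1, 0).
μ=5: eigenvector (1, 1, 1).
P = [[1, -2, 1], [1, -1, 1], [0, 0, 1]], D = diag(-1, 3, 5), P⁻¹ = [[-1, 2, -1], [-1, 1, 0], [0, 0, 1]].
Q² = P·diag(1, 9, 25)·P⁻¹ = [[17, -16, 24], [8, -7, 24], [0, 0, 25]].
The requested entry is -7.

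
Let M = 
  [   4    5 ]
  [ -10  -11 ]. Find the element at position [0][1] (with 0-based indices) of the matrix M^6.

-46655

Characteristic polynomial: s^2 + 7s + 6 = (s + 1)(s + 6), so the eigenvalues are -6, -1.
s=-6: eigenvector (-1, 2).
s=-1: eigenvector (-1, 1).
P = [[-1, -1], [2, 1]], D = diag(-6, -1), P⁻¹ = [[1, 1], [-2, -1]].
M⁶ = P·diag(46656, 1)·P⁻¹ = [[-46654, -46655], [93310, 93311]].
The requested entry is -46655.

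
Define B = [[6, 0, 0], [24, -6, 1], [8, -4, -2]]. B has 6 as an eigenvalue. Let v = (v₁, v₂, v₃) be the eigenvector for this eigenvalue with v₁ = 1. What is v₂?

2

B − 6I = [[0, 0, 0], [24, -12, 1], [8, -4, -8]].
Solving (B − 6I)v = 0 gives the eigenspace spanned by (1, 2, 0).
With v₁ = 1, v = (1, 2, 0), so v₂ = 2.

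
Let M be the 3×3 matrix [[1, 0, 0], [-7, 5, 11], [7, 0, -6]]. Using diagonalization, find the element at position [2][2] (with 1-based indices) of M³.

Characteristic polynomial: μ^3 - 31μ + 30 = (μ - 5)(μ - 1)(μ + 6), so the eigenvalues are -6, 1, 5.
μ=-6: eigenvector (0, -1, 1).
μ=5: eigenvector (0, 1, 0).
μ=1: eigenvector (1, -1, 1).
P = [[0, 0, 1], [-1, 1, -1], [1, 0, 1]], D = diag(-6, 5, 1), P⁻¹ = [[-1, 0, 1], [0, 1, 1], [1, 0, 0]].
M³ = P·diag(-216, 125, 1)·P⁻¹ = [[1, 0, 0], [-217, 125, 341], [217, 0, -216]].
The requested entry is 125.

125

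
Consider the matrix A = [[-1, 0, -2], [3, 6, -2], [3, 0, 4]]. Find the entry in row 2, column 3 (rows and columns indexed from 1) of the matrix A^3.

Characteristic polynomial: t^3 - 9t^2 + 20t - 12 = (t - 6)(t - 2)(t - 1), so the eigenvalues are 1, 2, 6.
t=1: eigenvector (1, -1, -1).
t=6: eigenvector (0, 1, 0).
t=2: eigenvector (-2, 3, 3).
P = [[1, 0, -2], [-1, 1, 3], [-1, 0, 3]], D = diag(1, 6, 2), P⁻¹ = [[3, 0, 2], [0, 1, -1], [1, 0, 1]].
A³ = P·diag(1, 216, 8)·P⁻¹ = [[-13, 0, -14], [21, 216, -194], [21, 0, 22]].
The requested entry is -194.

-194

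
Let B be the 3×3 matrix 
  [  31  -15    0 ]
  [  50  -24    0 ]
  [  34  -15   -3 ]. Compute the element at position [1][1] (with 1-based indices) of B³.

1291

Characteristic polynomial: t^3 - 4t^2 - 15t + 18 = (t - 6)(t - 1)(t + 3), so the eigenvalues are -3, 1, 6.
t=-3: eigenvector (0, 0, 1).
t=1: eigenvector (1, 2, 1).
t=6: eigenvector (3, 5, 3).
P = [[0, 1, 3], [0, 2, 5], [1, 1, 3]], D = diag(-3, 1, 6), P⁻¹ = [[-1, 0, 1], [-5, 3, 0], [2, -1, 0]].
B³ = P·diag(-27, 1, 216)·P⁻¹ = [[1291, -645, 0], [2150, -1074, 0], [1318, -645, -27]].
The requested entry is 1291.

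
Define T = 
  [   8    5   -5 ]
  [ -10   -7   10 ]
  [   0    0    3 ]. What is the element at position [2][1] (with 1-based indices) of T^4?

-130

Characteristic polynomial: μ^3 - 4μ^2 - 3μ + 18 = (μ - 3)^2(μ + 2), so the eigenvalues are -2, 3, 3.
μ=3: eigenvector (1, -3, -2).
μ=3: eigenvector (0, 1, 1).
μ=-2: eigenvector (-1, 2, 0).
P = [[1, 0, -1], [-3, 1, 2], [-2, 1, 0]], D = diag(3, 3, -2), P⁻¹ = [[2, 1, -1], [4, 2, -1], [1, 1, -1]].
T⁴ = P·diag(81, 81, 16)·P⁻¹ = [[146, 65, -65], [-130, -49, 130], [0, 0, 81]].
The requested entry is -130.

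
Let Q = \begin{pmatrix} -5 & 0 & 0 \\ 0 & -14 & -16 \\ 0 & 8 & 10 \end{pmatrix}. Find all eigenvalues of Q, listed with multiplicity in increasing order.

-6, -5, 2

Characteristic polynomial: p(t) = t^3 + 9t^2 + 8t - 60 = (t - 2)(t + 5)(t + 6).
Roots (with multiplicity): -6, -5, 2.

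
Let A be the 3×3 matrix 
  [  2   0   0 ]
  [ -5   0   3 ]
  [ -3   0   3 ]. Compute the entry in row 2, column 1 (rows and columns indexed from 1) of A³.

-65

Characteristic polynomial: μ^3 - 5μ^2 + 6μ = μ(μ - 3)(μ - 2), so the eigenvalues are 0, 2, 3.
μ=2: eigenvector (1, 2, 3).
μ=3: eigenvector (0, 1, 1).
μ=0: eigenvector (0, -1, 0).
P = [[1, 0, 0], [2, 1, -1], [3, 1, 0]], D = diag(2, 3, 0), P⁻¹ = [[1, 0, 0], [-3, 0, 1], [-1, -1, 1]].
A³ = P·diag(8, 27, 0)·P⁻¹ = [[8, 0, 0], [-65, 0, 27], [-57, 0, 27]].
The requested entry is -65.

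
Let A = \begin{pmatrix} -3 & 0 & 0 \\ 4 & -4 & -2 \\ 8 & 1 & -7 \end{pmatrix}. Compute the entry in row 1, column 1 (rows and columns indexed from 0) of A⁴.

Characteristic polynomial: μ^3 + 14μ^2 + 63μ + 90 = (μ + 3)(μ + 5)(μ + 6), so the eigenvalues are -6, -5, -3.
μ=-3: eigenvector (1, 0, 2).
μ=-6: eigenvector (0, 1, 1).
μ=-5: eigenvector (0, -2, -1).
P = [[1, 0, 0], [0, 1, -2], [2, 1, -1]], D = diag(-3, -6, -5), P⁻¹ = [[1, 0, 0], [-4, -1, 2], [-2, -1, 1]].
A⁴ = P·diag(81, 1296, 625)·P⁻¹ = [[81, 0, 0], [-2684, -46, 1342], [-3772, -671, 1967]].
The requested entry is -46.

-46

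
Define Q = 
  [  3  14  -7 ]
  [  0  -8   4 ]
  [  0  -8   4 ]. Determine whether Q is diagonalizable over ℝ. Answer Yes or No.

Yes

Characteristic polynomial: p(λ) = λ^3 + λ^2 - 12λ = λ(λ - 3)(λ + 4).
All 3 eigenvalues are distinct, so Q is diagonalizable.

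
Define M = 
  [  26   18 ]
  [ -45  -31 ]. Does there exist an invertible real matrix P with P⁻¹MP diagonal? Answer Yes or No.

Yes

Characteristic polynomial: p(λ) = λ^2 + 5λ + 4 = (λ + 1)(λ + 4).
All 2 eigenvalues are distinct, so M is diagonalizable.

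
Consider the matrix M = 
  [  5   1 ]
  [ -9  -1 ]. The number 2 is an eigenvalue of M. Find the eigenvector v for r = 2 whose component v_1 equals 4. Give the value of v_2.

-12

M − 2I = [[3, 1], [-9, -3]].
Solving (M − 2I)v = 0 gives the eigenspace spanned by (4, -12).
With v_1 = 4, v = (4, -12), so v_2 = -12.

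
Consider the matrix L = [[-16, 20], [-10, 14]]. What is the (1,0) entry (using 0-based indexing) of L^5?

Characteristic polynomial: λ^2 + 2λ - 24 = (λ - 4)(λ + 6), so the eigenvalues are -6, 4.
λ=4: eigenvector (1, 1).
λ=-6: eigenvector (2, 1).
P = [[1, 2], [1, 1]], D = diag(4, -6), P⁻¹ = [[-1, 2], [1, -1]].
L⁵ = P·diag(1024, -7776)·P⁻¹ = [[-16576, 17600], [-8800, 9824]].
The requested entry is -8800.

-8800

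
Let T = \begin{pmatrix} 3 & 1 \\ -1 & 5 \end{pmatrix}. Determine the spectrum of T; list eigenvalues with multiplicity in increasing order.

Characteristic polynomial: p(r) = r^2 - 8r + 16 = (r - 4)^2.
Roots (with multiplicity): 4, 4.

4, 4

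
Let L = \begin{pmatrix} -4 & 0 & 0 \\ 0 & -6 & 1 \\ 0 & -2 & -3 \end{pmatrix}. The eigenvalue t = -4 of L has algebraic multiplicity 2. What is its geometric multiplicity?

L + 4I = [[0, 0, 0], [0, -2, 1], [0, -2, 1]].
This matrix has rank 1, so its null space has dimension 3 − 1 = 2.

2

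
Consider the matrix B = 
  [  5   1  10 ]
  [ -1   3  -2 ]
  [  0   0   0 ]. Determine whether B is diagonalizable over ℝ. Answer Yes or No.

No

Characteristic polynomial: p(r) = r^3 - 8r^2 + 16r = r(r - 4)^2.
r = 4 has algebraic multiplicity 2; rank(B − 4I) = 2, so geometric multiplicity = 1.
Geometric multiplicity < algebraic multiplicity, so B is not diagonalizable.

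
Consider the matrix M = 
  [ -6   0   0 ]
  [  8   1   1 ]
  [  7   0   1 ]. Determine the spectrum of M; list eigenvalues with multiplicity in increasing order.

Characteristic polynomial: p(μ) = μ^3 + 4μ^2 - 11μ + 6 = (μ - 1)^2(μ + 6).
Roots (with multiplicity): -6, 1, 1.

-6, 1, 1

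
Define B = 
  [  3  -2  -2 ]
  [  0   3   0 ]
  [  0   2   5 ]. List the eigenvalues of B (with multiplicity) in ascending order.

Characteristic polynomial: p(λ) = λ^3 - 11λ^2 + 39λ - 45 = (λ - 5)(λ - 3)^2.
Roots (with multiplicity): 3, 3, 5.

3, 3, 5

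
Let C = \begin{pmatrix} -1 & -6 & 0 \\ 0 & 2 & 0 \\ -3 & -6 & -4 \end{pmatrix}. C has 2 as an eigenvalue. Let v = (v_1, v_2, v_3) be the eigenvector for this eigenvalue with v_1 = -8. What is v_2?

4

C − 2I = [[-3, -6, 0], [0, 0, 0], [-3, -6, -6]].
Solving (C − 2I)v = 0 gives the eigenspace spanned by (-8, 4, 0).
With v_1 = -8, v = (-8, 4, 0), so v_2 = 4.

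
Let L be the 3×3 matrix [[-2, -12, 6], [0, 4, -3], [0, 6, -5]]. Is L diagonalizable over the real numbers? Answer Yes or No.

Yes

Characteristic polynomial: p(s) = s^3 + 3s^2 - 4 = (s - 1)(s + 2)^2.
s = -2 has algebraic multiplicity 2; rank(L + 2I) = 1, so geometric multiplicity = 2.
Every eigenvalue has geometric = algebraic multiplicity, so L is diagonalizable.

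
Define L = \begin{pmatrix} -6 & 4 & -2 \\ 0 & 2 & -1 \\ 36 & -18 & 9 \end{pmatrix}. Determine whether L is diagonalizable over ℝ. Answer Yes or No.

Yes

Characteristic polynomial: p(s) = s^3 - 5s^2 + 6s = s(s - 3)(s - 2).
All 3 eigenvalues are distinct, so L is diagonalizable.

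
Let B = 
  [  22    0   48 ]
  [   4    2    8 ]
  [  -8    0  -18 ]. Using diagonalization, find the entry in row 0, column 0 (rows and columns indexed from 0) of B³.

664

Characteristic polynomial: λ^3 - 6λ^2 - 4λ + 24 = (λ - 6)(λ - 2)(λ + 2), so the eigenvalues are -2, 2, 6.
λ=-2: eigenvector (-2, 0, 1).
λ=2: eigenvector (0, 1, 0).
λ=6: eigenvector (3, 1, -1).
P = [[-2, 0, 3], [0, 1, 1], [1, 0, -1]], D = diag(-2, 2, 6), P⁻¹ = [[1, 0, 3], [-1, 1, -2], [1, 0, 2]].
B³ = P·diag(-8, 8, 216)·P⁻¹ = [[664, 0, 1344], [208, 8, 416], [-224, 0, -456]].
The requested entry is 664.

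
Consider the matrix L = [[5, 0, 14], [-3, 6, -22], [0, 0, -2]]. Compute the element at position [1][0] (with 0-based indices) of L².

-33

Characteristic polynomial: r^3 - 9r^2 + 8r + 60 = (r - 6)(r - 5)(r + 2), so the eigenvalues are -2, 5, 6.
r=6: eigenvector (0, 1, 0).
r=5: eigenvector (1, 3, 0).
r=-2: eigenvector (-2, 2, 1).
P = [[0, 1, -2], [1, 3, 2], [0, 0, 1]], D = diag(6, 5, -2), P⁻¹ = [[-3, 1, -8], [1, 0, 2], [0, 0, 1]].
L² = P·diag(36, 25, 4)·P⁻¹ = [[25, 0, 42], [-33, 36, -130], [0, 0, 4]].
The requested entry is -33.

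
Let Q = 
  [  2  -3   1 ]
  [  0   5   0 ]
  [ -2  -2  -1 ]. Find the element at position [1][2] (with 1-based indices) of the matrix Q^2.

-23

Characteristic polynomial: t^3 - 6t^2 + 5t = t(t - 5)(t - 1), so the eigenvalues are 0, 1, 5.
t=5: eigenvector (-1, 1, 0).
t=0: eigenvector (1, 0, -2).
t=1: eigenvector (1, 0, -1).
P = [[-1, 1, 1], [1, 0, 0], [0, -2, -1]], D = diag(5, 0, 1), P⁻¹ = [[0, 1, 0], [-1, -1, -1], [2, 2, 1]].
Q² = P·diag(25, 0, 1)·P⁻¹ = [[2, -23, 1], [0, 25, 0], [-2, -2, -1]].
The requested entry is -23.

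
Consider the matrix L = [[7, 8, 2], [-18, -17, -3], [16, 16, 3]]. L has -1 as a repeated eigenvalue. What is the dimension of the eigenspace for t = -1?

1

L + 1I = [[8, 8, 2], [-18, -16, -3], [16, 16, 4]].
This matrix has rank 2, so its null space has dimension 3 − 2 = 1.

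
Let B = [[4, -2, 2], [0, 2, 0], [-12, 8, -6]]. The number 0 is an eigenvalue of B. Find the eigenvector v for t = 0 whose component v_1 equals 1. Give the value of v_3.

B = [[4, -2, 2], [0, 2, 0], [-12, 8, -6]].
Solving (B)v = 0 gives the eigenspace spanned by (1, 0, -2).
With v_1 = 1, v = (1, 0, -2), so v_3 = -2.

-2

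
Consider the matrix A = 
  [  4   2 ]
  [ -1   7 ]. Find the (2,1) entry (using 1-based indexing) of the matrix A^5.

-4651

Characteristic polynomial: λ^2 - 11λ + 30 = (λ - 6)(λ - 5), so the eigenvalues are 5, 6.
λ=6: eigenvector (1, 1).
λ=5: eigenvector (2, 1).
P = [[1, 2], [1, 1]], D = diag(6, 5), P⁻¹ = [[-1, 2], [1, -1]].
A⁵ = P·diag(7776, 3125)·P⁻¹ = [[-1526, 9302], [-4651, 12427]].
The requested entry is -4651.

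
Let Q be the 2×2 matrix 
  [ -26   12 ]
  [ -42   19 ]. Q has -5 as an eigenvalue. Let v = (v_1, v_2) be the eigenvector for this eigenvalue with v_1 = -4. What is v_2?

Q + 5I = [[-21, 12], [-42, 24]].
Solving (Q + 5I)v = 0 gives the eigenspace spanned by (-4, -7).
With v_1 = -4, v = (-4, -7), so v_2 = -7.

-7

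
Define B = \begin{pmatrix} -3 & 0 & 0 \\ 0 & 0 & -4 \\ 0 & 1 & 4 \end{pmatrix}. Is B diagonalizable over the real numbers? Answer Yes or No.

Characteristic polynomial: p(r) = r^3 - r^2 - 8r + 12 = (r - 2)^2(r + 3).
r = 2 has algebraic multiplicity 2; rank(B − 2I) = 2, so geometric multiplicity = 1.
Geometric multiplicity < algebraic multiplicity, so B is not diagonalizable.

No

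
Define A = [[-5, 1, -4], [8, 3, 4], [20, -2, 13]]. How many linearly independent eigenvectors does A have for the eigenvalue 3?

A − 3I = [[-8, 1, -4], [8, 0, 4], [20, -2, 10]].
This matrix has rank 2, so its null space has dimension 3 − 2 = 1.

1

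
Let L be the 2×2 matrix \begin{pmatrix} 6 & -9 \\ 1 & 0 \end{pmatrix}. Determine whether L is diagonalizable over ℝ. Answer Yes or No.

No

Characteristic polynomial: p(r) = r^2 - 6r + 9 = (r - 3)^2.
r = 3 has algebraic multiplicity 2; rank(L − 3I) = 1, so geometric multiplicity = 1.
Geometric multiplicity < algebraic multiplicity, so L is not diagonalizable.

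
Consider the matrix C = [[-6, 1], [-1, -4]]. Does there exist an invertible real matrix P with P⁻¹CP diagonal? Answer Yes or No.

No

Characteristic polynomial: p(t) = t^2 + 10t + 25 = (t + 5)^2.
t = -5 has algebraic multiplicity 2; rank(C + 5I) = 1, so geometric multiplicity = 1.
Geometric multiplicity < algebraic multiplicity, so C is not diagonalizable.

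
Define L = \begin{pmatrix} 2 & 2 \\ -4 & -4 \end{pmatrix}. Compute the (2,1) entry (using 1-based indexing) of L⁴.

32

Characteristic polynomial: s^2 + 2s = s(s + 2), so the eigenvalues are -2, 0.
s=0: eigenvector (1, -1).
s=-2: eigenvector (1, -2).
P = [[1, 1], [-1, -2]], D = diag(0, -2), P⁻¹ = [[2, 1], [-1, -1]].
L⁴ = P·diag(0, 16)·P⁻¹ = [[-16, -16], [32, 32]].
The requested entry is 32.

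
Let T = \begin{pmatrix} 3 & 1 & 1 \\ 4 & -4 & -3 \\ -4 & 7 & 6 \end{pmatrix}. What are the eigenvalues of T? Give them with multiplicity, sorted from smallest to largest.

Characteristic polynomial: p(s) = s^3 - 5s^2 + 3s + 9 = (s - 3)^2(s + 1).
Roots (with multiplicity): -1, 3, 3.

-1, 3, 3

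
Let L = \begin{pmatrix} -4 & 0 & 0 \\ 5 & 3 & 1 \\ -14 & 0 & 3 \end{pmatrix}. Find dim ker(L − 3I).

L − 3I = [[-7, 0, 0], [5, 0, 1], [-14, 0, 0]].
This matrix has rank 2, so its null space has dimension 3 − 2 = 1.

1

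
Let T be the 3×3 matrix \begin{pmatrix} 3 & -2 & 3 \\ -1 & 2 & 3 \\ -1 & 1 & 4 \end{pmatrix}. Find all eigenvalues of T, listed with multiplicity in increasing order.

Characteristic polynomial: p(r) = r^3 - 9r^2 + 24r - 16 = (r - 4)^2(r - 1).
Roots (with multiplicity): 1, 4, 4.

1, 4, 4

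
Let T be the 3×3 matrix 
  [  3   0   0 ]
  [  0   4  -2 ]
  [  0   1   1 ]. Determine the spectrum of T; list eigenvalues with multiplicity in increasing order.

2, 3, 3

Characteristic polynomial: p(s) = s^3 - 8s^2 + 21s - 18 = (s - 3)^2(s - 2).
Roots (with multiplicity): 2, 3, 3.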